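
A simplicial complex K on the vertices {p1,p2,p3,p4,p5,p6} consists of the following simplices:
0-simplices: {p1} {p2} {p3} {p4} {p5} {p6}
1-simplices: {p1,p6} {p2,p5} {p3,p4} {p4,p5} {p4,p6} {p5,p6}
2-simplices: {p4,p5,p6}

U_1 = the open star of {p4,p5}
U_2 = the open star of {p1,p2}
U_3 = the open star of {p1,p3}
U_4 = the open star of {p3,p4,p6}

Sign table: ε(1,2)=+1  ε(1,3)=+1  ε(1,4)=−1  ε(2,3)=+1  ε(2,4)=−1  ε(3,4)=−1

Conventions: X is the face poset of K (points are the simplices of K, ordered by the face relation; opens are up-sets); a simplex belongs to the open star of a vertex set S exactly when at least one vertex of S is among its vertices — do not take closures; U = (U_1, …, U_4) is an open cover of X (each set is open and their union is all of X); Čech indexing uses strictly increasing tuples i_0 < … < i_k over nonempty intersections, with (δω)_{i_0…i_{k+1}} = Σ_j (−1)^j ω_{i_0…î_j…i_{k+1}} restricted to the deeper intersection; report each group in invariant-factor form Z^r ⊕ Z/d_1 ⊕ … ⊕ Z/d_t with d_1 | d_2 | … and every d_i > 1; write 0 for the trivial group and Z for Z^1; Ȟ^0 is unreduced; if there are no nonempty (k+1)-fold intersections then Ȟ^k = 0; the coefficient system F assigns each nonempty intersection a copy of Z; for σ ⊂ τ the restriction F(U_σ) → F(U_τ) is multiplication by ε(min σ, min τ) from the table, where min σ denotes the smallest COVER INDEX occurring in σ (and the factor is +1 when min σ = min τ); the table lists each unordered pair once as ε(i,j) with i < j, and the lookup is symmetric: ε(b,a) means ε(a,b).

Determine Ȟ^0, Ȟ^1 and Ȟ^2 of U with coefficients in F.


nonempty intersections:
  U1={{p4},{p5},{p2,p5},{p3,p4},{p4,p5},{p4,p6},{p5,p6},{p4,p5,p6}} U2={{p1},{p2},{p1,p6},{p2,p5}} U3={{p1},{p3},{p1,p6},{p3,p4}} U4={{p3},{p4},{p6},{p1,p6},{p3,p4},{p4,p5},{p4,p6},{p5,p6},{p4,p5,p6}}
  U12={{p2,p5}} U13={{p3,p4}} U14={{p4},{p3,p4},{p4,p5},{p4,p6},{p5,p6},{p4,p5,p6}} U23={{p1},{p1,p6}} U24={{p1,p6}} U34={{p3},{p1,p6},{p3,p4}}
  U134={{p3,p4}} U234={{p1,p6}}
C dims 4,6,2; δ0: rk 3, SNF 1^3; δ1: rk 2, SNF 1^2
Ȟ^0: (4−3)−0=1 ⇒ Z
Ȟ^1: (6−2)−3=1 ⇒ Z
Ȟ^2: (2−0)−2=0 ⇒ 0

Ȟ^0 ≅ Z,  Ȟ^1 ≅ Z,  Ȟ^2 ≅ 0


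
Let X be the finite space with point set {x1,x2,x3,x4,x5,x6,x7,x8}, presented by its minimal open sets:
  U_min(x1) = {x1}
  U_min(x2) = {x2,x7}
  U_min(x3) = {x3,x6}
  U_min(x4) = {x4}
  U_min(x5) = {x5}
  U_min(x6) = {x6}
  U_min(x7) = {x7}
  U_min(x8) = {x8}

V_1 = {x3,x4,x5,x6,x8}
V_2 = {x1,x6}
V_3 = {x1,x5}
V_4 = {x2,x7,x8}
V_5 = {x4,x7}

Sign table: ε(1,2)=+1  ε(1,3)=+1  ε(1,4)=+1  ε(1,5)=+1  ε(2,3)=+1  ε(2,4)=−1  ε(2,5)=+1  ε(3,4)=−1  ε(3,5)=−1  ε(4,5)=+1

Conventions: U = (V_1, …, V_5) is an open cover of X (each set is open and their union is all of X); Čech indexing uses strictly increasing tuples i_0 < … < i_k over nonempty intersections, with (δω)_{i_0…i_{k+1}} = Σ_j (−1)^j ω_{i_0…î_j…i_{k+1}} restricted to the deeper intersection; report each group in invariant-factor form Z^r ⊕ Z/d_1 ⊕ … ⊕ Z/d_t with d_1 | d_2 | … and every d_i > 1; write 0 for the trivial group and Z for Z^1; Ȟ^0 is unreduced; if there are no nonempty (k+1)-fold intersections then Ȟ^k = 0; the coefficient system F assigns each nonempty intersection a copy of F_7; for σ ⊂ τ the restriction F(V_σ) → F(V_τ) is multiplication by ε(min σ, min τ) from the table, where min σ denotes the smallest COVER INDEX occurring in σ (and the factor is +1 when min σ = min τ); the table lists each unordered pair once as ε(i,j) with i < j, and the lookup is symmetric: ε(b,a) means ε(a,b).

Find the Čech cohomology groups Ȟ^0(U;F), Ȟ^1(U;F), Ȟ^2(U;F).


nonempty overlaps:
  V12={x6} V13={x5} V14={x8} V15={x4} V23={x1} V45={x7}
C dims 5,6; δ0: rk_F7 4
degree 0: 5−4−0 = 1 → Ȟ^0 ≅ Z/7
degree 1: 6−0−4 = 2 → Ȟ^1 ≅ Z/7 ⊕ Z/7
degree 2: 0−0−0 = 0 → Ȟ^2 ≅ 0

Ȟ^0 ≅ Z/7; Ȟ^1 ≅ Z/7 ⊕ Z/7; Ȟ^2 ≅ 0


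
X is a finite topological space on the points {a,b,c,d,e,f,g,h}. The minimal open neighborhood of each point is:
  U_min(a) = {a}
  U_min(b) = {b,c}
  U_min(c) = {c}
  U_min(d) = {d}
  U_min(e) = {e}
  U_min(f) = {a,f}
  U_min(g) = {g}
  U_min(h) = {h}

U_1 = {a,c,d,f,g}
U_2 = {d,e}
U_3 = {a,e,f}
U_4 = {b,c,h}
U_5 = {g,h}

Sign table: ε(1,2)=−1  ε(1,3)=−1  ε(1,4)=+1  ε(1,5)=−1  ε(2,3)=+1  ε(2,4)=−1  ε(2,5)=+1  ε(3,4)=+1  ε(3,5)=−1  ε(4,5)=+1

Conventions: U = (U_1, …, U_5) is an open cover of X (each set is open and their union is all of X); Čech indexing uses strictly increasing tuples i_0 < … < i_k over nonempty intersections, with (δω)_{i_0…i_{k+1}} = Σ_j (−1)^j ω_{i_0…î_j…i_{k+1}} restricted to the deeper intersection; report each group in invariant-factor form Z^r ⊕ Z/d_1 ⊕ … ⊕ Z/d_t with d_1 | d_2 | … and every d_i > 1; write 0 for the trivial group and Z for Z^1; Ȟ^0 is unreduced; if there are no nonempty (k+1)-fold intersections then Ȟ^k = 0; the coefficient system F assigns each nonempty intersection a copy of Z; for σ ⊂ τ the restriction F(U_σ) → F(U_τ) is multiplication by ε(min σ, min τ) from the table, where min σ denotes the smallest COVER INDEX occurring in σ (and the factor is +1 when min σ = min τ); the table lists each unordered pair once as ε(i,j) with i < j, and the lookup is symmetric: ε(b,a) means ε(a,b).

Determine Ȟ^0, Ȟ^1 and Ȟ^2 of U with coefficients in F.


Ȟ^0 = 0,  Ȟ^1 = Z ⊕ Z/2,  Ȟ^2 = 0

cover nerve:
  U12={d} U13={a,f} U14={c} U15={g} U23={e} U45={h}
C dims 5,6; δ0: rk 5, SNF 1^4·2
Ȟ^0: (5−5)−0=0 ⇒ 0
Ȟ^1: (6−0)−5=1 plus torsion [2] ⇒ Z ⊕ Z/2
Ȟ^2: (0−0)−0=0 ⇒ 0


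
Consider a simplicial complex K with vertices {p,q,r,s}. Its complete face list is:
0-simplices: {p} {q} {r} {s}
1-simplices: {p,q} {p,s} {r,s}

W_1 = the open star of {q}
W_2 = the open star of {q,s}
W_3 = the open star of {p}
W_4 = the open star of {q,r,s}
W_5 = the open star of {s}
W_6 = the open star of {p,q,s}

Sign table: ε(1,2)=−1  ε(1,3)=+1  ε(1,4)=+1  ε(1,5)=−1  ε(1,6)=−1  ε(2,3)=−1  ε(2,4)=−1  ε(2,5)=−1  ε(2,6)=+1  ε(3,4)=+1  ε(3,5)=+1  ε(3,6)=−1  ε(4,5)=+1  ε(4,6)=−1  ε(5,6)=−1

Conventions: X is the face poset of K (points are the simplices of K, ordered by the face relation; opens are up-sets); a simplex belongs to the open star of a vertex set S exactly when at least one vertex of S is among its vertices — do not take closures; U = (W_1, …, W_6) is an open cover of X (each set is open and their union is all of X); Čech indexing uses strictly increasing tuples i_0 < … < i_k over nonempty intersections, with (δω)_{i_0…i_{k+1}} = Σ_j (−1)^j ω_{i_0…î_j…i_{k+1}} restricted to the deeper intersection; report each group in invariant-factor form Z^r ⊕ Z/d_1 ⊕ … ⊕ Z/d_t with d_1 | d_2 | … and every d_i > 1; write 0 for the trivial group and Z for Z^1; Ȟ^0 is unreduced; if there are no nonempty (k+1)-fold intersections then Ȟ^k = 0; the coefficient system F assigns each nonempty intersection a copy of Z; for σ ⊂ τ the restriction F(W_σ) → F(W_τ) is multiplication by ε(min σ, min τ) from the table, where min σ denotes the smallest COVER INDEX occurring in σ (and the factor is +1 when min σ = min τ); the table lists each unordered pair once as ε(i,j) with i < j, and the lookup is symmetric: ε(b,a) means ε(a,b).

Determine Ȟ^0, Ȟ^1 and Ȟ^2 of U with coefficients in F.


Ȟ^0 = Z,  Ȟ^1 = 0,  Ȟ^2 = 0

nonempty overlaps:
  W1={{q},{p,q}} W2={{q},{s},{p,q},{p,s},{r,s}} W3={{p},{p,q},{p,s}} W4={{q},{r},{s},{p,q},{p,s},{r,s}} W5={{s},{p,s},{r,s}} W6={{p},{q},{s},{p,q},{p,s},{r,s}}
  W12={{q},{p,q}} W13={{p,q}} W14={{q},{p,q}} W16={{q},{p,q}} W23={{p,q},{p,s}} W24={{q},{s},{p,q},{p,s},{r,s}} W25={{s},{p,s},{r,s}} W26={{q},{s},{p,q},{p,s},{r,s}} W34={{p,q},{p,s}} W35={{p,s}} W36={{p},{p,q},{p,s}} W45={{s},{p,s},{r,s}} W46={{q},{s},{p,q},{p,s},{r,s}} W56={{s},{p,s},{r,s}}
  W123={{p,q}} W124={{q},{p,q}} W126={{q},{p,q}} W134={{p,q}} W136={{p,q}} W146={{q},{p,q}} W234={{p,q},{p,s}} W235={{p,s}} W236={{p,q},{p,s}} W245={{s},{p,s},{r,s}} W246={{q},{s},{p,q},{p,s},{r,s}} W256={{s},{p,s},{r,s}} W345={{p,s}} W346={{p,q},{p,s}} W356={{p,s}} W456={{s},{p,s},{r,s}}
  W1234={{p,q}} W1236={{p,q}} W1246={{q},{p,q}} W1346={{p,q}} W2345={{p,s}} W2346={{p,q},{p,s}} W2356={{p,s}} W2456={{s},{p,s},{r,s}} W3456={{p,s}}
  W12346={{p,q}} W23456={{p,s}}
C dims 6,14,16,9; δ0: rk 5, SNF 1^5; δ1: rk 9, SNF 1^9; δ2: rk 7, SNF 1^7
degree 0: 6−5−0 = 1 → Ȟ^0 ≅ Z
degree 1: 14−9−5 = 0 → Ȟ^1 ≅ 0
degree 2: 16−7−9 = 0 → Ȟ^2 ≅ 0


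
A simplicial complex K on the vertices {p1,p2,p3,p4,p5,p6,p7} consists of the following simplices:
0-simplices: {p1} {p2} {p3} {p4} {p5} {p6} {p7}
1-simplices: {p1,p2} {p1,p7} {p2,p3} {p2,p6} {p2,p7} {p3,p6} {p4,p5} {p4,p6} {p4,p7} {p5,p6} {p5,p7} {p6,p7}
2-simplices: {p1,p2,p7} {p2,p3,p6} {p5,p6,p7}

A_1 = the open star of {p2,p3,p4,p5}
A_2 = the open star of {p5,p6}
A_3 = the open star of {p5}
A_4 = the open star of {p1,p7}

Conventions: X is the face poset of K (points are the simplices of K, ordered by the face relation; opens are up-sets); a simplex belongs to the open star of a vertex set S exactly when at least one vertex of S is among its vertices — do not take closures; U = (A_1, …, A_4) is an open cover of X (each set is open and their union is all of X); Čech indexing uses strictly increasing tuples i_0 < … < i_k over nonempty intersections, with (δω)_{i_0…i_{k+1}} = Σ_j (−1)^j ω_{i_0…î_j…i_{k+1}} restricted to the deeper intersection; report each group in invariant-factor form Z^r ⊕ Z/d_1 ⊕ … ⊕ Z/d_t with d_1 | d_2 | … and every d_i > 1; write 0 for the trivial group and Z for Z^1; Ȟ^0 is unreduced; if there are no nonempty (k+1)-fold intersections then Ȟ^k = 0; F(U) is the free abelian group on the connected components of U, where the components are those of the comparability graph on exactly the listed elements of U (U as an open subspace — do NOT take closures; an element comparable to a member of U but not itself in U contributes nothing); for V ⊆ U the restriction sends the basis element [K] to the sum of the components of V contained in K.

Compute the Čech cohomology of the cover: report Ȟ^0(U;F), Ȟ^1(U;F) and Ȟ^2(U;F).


Ȟ^0(U;F) ≅ Z, Ȟ^1(U;F) ≅ Z^3 and Ȟ^2(U;F) ≅ 0

cover nerve:
  A1={{p2},{p3},{p4},{p5},{p1,p2},{p2,p3},{p2,p6},{p2,p7},{p3,p6},{p4,p5},{p4,p6},{p4,p7},{p5,p6},{p5,p7},{p1,p2,p7},{p2,p3,p6},{p5,p6,p7}} A2={{p5},{p6},{p2,p6},{p3,p6},{p4,p5},{p4,p6},{p5,p6},{p5,p7},{p6,p7},{p2,p3,p6},{p5,p6,p7}} A3={{p5},{p4,p5},{p5,p6},{p5,p7},{p5,p6,p7}} A4={{p1},{p7},{p1,p2},{p1,p7},{p2,p7},{p4,p7},{p5,p7},{p6,p7},{p1,p2,p7},{p5,p6,p7}}
  A12={{p5},{p2,p6},{p3,p6},{p4,p5},{p4,p6},{p5,p6},{p5,p7},{p2,p3,p6},{p5,p6,p7}} A13={{p5},{p4,p5},{p5,p6},{p5,p7},{p5,p6,p7}} A14={{p1,p2},{p2,p7},{p4,p7},{p5,p7},{p1,p2,p7},{p5,p6,p7}} A23={{p5},{p4,p5},{p5,p6},{p5,p7},{p5,p6,p7}} A24={{p5,p7},{p6,p7},{p5,p6,p7}} A34={{p5,p7},{p5,p6,p7}}
  A123={{p5},{p4,p5},{p5,p6},{p5,p7},{p5,p6,p7}} A124={{p5,p7},{p5,p6,p7}} A134={{p5,p7},{p5,p6,p7}} A234={{p5,p7},{p5,p6,p7}}
  A1234={{p5,p7},{p5,p6,p7}}
components per intersection:
  A1: {{p2},{p3},{p1,p2},{p2,p3},{p2,p6},{p2,p7},{p3,p6},{p1,p2,p7},{p2,p3,p6}} {{p4},{p5},{p4,p5},{p4,p6},{p4,p7},{p5,p6},{p5,p7},{p5,p6,p7}}
  A2: {{p5},{p6},{p2,p6},{p3,p6},{p4,p5},{p4,p6},{p5,p6},{p5,p7},{p6,p7},{p2,p3,p6},{p5,p6,p7}}
  A3: {{p5},{p4,p5},{p5,p6},{p5,p7},{p5,p6,p7}}
  A4: {{p1},{p7},{p1,p2},{p1,p7},{p2,p7},{p4,p7},{p5,p7},{p6,p7},{p1,p2,p7},{p5,p6,p7}}
  A12: {{p5},{p4,p5},{p5,p6},{p5,p7},{p5,p6,p7}} {{p2,p6},{p3,p6},{p2,p3,p6}} {{p4,p6}}
  A13: {{p5},{p4,p5},{p5,p6},{p5,p7},{p5,p6,p7}}
  A14: {{p1,p2},{p2,p7},{p1,p2,p7}} {{p4,p7}} {{p5,p7},{p5,p6,p7}}
  A23: {{p5},{p4,p5},{p5,p6},{p5,p7},{p5,p6,p7}}
  A24: {{p5,p7},{p6,p7},{p5,p6,p7}}
  A34: {{p5,p7},{p5,p6,p7}}
  A123: {{p5},{p4,p5},{p5,p6},{p5,p7},{p5,p6,p7}}
  A124: {{p5,p7},{p5,p6,p7}}
  A134: {{p5,p7},{p5,p6,p7}}
  A234: {{p5,p7},{p5,p6,p7}}
  A1234: {{p5,p7},{p5,p6,p7}}
C dims 5,10,4,1; δ0: rk 4, SNF 1^4; δ1: rk 3, SNF 1^3; δ2: rk 1, SNF 1^1
Ȟ^0: (5−4)−0=1 ⇒ Z
Ȟ^1: (10−3)−4=3 ⇒ Z^3
Ȟ^2: (4−1)−3=0 ⇒ 0


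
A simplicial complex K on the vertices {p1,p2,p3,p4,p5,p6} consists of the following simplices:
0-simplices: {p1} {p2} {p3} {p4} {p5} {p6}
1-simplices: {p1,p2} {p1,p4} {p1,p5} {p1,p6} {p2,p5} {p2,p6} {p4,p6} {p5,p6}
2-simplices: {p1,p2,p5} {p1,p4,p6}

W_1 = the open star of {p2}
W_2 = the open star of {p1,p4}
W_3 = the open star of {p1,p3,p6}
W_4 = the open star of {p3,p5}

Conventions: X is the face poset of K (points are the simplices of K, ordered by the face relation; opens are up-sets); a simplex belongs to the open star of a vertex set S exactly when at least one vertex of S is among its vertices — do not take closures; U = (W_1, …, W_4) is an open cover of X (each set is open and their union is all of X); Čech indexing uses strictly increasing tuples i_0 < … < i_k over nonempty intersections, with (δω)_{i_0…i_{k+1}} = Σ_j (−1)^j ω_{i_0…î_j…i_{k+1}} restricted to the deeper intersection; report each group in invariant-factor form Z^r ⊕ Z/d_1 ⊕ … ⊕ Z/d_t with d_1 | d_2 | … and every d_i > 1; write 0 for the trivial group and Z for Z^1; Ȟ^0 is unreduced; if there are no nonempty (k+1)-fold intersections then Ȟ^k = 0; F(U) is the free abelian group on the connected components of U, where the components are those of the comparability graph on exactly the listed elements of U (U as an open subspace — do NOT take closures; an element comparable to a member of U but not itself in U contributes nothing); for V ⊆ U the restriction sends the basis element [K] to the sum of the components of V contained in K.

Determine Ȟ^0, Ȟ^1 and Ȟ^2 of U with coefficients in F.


nonempty overlaps:
  W1={{p2},{p1,p2},{p2,p5},{p2,p6},{p1,p2,p5}} W2={{p1},{p4},{p1,p2},{p1,p4},{p1,p5},{p1,p6},{p4,p6},{p1,p2,p5},{p1,p4,p6}} W3={{p1},{p3},{p6},{p1,p2},{p1,p4},{p1,p5},{p1,p6},{p2,p6},{p4,p6},{p5,p6},{p1,p2,p5},{p1,p4,p6}} W4={{p3},{p5},{p1,p5},{p2,p5},{p5,p6},{p1,p2,p5}}
  W12={{p1,p2},{p1,p2,p5}} W13={{p1,p2},{p2,p6},{p1,p2,p5}} W14={{p2,p5},{p1,p2,p5}} W23={{p1},{p1,p2},{p1,p4},{p1,p5},{p1,p6},{p4,p6},{p1,p2,p5},{p1,p4,p6}} W24={{p1,p5},{p1,p2,p5}} W34={{p3},{p1,p5},{p5,p6},{p1,p2,p5}}
  W123={{p1,p2},{p1,p2,p5}} W124={{p1,p2,p5}} W134={{p1,p2,p5}} W234={{p1,p5},{p1,p2,p5}}
  W1234={{p1,p2,p5}}
components per intersection:
  W1: {{p2},{p1,p2},{p2,p5},{p2,p6},{p1,p2,p5}}
  W2: {{p1},{p4},{p1,p2},{p1,p4},{p1,p5},{p1,p6},{p4,p6},{p1,p2,p5},{p1,p4,p6}}
  W3: {{p1},{p6},{p1,p2},{p1,p4},{p1,p5},{p1,p6},{p2,p6},{p4,p6},{p5,p6},{p1,p2,p5},{p1,p4,p6}} {{p3}}
  W4: {{p3}} {{p5},{p1,p5},{p2,p5},{p5,p6},{p1,p2,p5}}
  W12: {{p1,p2},{p1,p2,p5}}
  W13: {{p1,p2},{p1,p2,p5}} {{p2,p6}}
  W14: {{p2,p5},{p1,p2,p5}}
  W23: {{p1},{p1,p2},{p1,p4},{p1,p5},{p1,p6},{p4,p6},{p1,p2,p5},{p1,p4,p6}}
  W24: {{p1,p5},{p1,p2,p5}}
  W34: {{p3}} {{p1,p5},{p1,p2,p5}} {{p5,p6}}
  W123: {{p1,p2},{p1,p2,p5}}
  W124: {{p1,p2,p5}}
  W134: {{p1,p2,p5}}
  W234: {{p1,p5},{p1,p2,p5}}
  W1234: {{p1,p2,p5}}
C dims 6,9,4,1; δ0: rk 4, SNF 1^4; δ1: rk 3, SNF 1^3; δ2: rk 1, SNF 1^1
degree 0: 6−4−0 = 2 → Ȟ^0 ≅ Z^2
degree 1: 9−3−4 = 2 → Ȟ^1 ≅ Z^2
degree 2: 4−1−3 = 0 → Ȟ^2 ≅ 0

Ȟ^0 = Z^2; Ȟ^1 = Z^2; Ȟ^2 = 0


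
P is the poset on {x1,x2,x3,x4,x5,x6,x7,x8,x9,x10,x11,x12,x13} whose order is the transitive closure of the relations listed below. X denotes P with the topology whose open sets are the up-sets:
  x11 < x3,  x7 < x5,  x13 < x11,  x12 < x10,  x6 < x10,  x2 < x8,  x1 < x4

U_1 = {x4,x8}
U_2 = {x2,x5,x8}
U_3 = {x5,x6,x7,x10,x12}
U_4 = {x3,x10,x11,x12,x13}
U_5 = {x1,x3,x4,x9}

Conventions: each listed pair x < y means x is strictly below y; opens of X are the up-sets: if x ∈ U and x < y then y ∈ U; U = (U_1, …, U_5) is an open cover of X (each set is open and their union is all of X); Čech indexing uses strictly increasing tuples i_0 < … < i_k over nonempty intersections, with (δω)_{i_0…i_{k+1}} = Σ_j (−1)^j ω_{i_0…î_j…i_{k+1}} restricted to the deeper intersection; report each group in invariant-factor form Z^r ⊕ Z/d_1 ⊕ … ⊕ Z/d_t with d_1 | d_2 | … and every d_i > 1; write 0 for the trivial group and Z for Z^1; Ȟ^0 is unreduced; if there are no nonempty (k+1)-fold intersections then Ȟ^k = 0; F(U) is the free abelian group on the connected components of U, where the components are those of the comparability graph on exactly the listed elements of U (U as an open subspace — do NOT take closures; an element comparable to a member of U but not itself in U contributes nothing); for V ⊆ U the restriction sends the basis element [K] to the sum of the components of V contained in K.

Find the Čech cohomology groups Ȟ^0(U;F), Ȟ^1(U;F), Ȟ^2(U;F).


intersection data:
  U12={x8} U15={x4} U23={x5} U34={x10,x12} U45={x3}
components per intersection:
  U1: {x4} {x8}
  U2: {x2,x8} {x5}
  U3: {x5,x7} {x6,x10,x12}
  U4: {x3,x11,x13} {x10,x12}
  U5: {x1,x4} {x3} {x9}
  U12: {x8}
  U15: {x4}
  U23: {x5}
  U34: {x10,x12}
  U45: {x3}
C dims 11,5; δ0: rk 5, SNF 1^5
Ȟ^0 = (11 − 5) − 0 = 6, so Ȟ^0 ≅ Z^6
Ȟ^1 = (5 − 0) − 5 = 0, so Ȟ^1 ≅ 0
Ȟ^2 = (0 − 0) − 0 = 0, so Ȟ^2 ≅ 0

Ȟ^0(U;F) ≅ Z^6; Ȟ^1(U;F) ≅ 0; Ȟ^2(U;F) ≅ 0


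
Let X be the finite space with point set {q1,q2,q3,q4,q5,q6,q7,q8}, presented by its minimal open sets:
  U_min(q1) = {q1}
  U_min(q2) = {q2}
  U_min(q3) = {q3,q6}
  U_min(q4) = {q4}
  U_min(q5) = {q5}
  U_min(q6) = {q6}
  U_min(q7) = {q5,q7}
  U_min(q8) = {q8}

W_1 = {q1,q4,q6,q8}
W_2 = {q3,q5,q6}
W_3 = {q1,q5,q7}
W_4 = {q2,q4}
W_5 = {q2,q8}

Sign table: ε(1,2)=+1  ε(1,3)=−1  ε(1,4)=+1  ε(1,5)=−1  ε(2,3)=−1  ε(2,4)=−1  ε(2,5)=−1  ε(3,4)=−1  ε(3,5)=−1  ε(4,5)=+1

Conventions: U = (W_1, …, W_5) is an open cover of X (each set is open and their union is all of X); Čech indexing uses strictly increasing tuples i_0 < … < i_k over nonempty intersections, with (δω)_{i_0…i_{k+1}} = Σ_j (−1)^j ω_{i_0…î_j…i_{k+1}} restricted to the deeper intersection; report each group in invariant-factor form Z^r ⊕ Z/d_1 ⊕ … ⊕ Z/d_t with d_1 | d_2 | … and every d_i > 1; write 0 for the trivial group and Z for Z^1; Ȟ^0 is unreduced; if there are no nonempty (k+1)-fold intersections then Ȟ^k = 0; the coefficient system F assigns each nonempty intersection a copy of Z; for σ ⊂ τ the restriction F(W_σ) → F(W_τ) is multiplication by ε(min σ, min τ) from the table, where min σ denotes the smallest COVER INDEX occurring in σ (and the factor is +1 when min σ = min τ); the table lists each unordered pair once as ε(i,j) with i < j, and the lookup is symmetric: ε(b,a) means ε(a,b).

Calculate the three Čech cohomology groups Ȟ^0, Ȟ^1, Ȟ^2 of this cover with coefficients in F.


Ȟ^0 ≅ 0,  Ȟ^1 ≅ Z ⊕ Z/2,  Ȟ^2 ≅ 0

intersection data:
  W12={q6} W13={q1} W14={q4} W15={q8} W23={q5} W45={q2}
C dims 5,6; δ0: rk 5, SNF 1^4·2
Ȟ^0 = (5 − 5) − 0 = 0, so Ȟ^0 ≅ 0
Ȟ^1 = (6 − 0) − 5 = 1 plus torsion [2], so Ȟ^1 ≅ Z ⊕ Z/2
Ȟ^2 = (0 − 0) − 0 = 0, so Ȟ^2 ≅ 0


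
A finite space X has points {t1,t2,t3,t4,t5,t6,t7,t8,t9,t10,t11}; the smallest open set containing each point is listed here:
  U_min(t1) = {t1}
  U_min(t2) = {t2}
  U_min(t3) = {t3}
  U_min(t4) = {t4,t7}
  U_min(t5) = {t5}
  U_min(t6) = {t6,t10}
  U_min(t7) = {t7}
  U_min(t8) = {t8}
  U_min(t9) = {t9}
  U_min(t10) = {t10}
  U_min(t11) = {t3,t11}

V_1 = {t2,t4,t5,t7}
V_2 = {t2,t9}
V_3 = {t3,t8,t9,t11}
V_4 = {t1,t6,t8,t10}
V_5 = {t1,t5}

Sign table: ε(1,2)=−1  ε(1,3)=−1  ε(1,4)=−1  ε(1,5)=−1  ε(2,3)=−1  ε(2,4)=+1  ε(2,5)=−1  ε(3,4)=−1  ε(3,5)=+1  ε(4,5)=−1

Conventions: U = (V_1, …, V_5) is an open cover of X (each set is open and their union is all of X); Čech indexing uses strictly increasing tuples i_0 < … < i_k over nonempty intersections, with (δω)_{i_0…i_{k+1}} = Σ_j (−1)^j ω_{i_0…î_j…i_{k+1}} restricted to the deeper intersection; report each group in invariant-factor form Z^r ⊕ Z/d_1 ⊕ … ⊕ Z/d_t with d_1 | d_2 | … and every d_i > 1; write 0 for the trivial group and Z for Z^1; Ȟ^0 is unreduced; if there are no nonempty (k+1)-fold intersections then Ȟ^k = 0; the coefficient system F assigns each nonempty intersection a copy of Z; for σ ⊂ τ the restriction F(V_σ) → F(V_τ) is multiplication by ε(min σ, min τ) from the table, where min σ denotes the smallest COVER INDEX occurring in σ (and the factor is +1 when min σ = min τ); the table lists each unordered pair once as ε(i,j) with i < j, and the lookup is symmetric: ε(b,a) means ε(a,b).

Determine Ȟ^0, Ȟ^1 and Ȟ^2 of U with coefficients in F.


cover nerve:
  V12={t2} V15={t5} V23={t9} V34={t8} V45={t1}
C dims 5,5; δ0: rk 5, SNF 1^4·2
Ȟ^0: (5−5)−0=0 ⇒ 0
Ȟ^1: (5−0)−5=0 plus torsion [2] ⇒ Z/2
Ȟ^2: (0−0)−0=0 ⇒ 0

Ȟ^0(U;F) ≅ 0, Ȟ^1(U;F) ≅ Z/2 and Ȟ^2(U;F) ≅ 0


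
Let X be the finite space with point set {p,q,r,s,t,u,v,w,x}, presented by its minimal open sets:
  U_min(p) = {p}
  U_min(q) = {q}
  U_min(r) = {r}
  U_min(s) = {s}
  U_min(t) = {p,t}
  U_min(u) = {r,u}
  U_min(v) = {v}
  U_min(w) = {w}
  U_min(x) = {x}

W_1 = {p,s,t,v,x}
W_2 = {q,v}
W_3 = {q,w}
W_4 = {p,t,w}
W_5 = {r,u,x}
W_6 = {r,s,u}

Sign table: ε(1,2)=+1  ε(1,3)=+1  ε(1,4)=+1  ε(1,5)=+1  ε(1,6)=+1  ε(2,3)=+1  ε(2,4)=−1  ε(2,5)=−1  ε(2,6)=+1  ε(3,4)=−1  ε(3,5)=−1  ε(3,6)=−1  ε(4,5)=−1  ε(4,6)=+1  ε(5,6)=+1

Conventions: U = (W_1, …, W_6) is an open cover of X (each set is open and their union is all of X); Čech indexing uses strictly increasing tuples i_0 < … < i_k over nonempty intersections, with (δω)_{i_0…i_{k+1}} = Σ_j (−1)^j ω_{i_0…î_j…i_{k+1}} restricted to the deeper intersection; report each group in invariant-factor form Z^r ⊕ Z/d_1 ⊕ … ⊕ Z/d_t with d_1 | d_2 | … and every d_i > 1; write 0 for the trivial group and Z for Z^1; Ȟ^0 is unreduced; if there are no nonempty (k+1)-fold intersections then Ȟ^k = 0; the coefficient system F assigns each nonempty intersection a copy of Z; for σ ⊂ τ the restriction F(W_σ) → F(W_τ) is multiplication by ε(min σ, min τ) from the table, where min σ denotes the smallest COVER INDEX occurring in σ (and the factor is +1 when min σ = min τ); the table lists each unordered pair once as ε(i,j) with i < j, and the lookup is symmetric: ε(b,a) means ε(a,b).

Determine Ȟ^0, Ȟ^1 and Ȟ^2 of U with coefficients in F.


Ȟ^0 ≅ 0; Ȟ^1 ≅ Z ⊕ Z/2; Ȟ^2 ≅ 0

nonempty intersections:
  W12={v} W14={p,t} W15={x} W16={s} W23={q} W34={w} W56={r,u}
C dims 6,7; δ0: rk 6, SNF 1^5·2
Ȟ^0: (6−6)−0=0 ⇒ 0
Ȟ^1: (7−0)−6=1 plus torsion [2] ⇒ Z ⊕ Z/2
Ȟ^2: (0−0)−0=0 ⇒ 0


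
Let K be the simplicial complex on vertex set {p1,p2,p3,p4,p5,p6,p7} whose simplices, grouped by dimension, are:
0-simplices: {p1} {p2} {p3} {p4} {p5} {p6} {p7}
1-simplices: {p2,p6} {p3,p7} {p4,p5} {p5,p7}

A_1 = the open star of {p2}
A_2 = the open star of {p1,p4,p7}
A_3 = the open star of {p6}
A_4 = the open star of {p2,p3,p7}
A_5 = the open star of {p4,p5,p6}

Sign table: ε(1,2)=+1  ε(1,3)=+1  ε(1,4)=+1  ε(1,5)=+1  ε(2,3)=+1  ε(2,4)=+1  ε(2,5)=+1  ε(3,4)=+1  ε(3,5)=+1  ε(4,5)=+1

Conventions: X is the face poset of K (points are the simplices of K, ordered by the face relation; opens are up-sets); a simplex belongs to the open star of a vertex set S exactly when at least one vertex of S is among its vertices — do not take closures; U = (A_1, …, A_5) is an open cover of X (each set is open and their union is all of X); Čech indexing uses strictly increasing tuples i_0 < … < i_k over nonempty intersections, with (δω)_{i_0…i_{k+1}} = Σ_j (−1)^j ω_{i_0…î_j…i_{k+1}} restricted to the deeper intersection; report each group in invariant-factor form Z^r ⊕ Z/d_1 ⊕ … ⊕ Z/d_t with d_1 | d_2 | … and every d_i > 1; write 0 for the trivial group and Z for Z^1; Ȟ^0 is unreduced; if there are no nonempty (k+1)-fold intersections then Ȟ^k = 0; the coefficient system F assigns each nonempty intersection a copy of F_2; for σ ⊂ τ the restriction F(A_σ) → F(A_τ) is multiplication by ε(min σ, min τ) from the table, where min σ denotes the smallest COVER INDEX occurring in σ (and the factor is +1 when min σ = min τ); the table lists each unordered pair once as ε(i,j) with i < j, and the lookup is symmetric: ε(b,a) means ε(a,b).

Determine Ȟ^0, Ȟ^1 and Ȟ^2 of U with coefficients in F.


nerve simplices:
  A1={{p2},{p2,p6}} A2={{p1},{p4},{p7},{p3,p7},{p4,p5},{p5,p7}} A3={{p6},{p2,p6}} A4={{p2},{p3},{p7},{p2,p6},{p3,p7},{p5,p7}} A5={{p4},{p5},{p6},{p2,p6},{p4,p5},{p5,p7}}
  A13={{p2,p6}} A14={{p2},{p2,p6}} A15={{p2,p6}} A24={{p7},{p3,p7},{p5,p7}} A25={{p4},{p4,p5},{p5,p7}} A34={{p2,p6}} A35={{p6},{p2,p6}} A45={{p2,p6},{p5,p7}}
  A134={{p2,p6}} A135={{p2,p6}} A145={{p2,p6}} A245={{p5,p7}} A345={{p2,p6}}
  A1345={{p2,p6}}
C dims 5,8,5,1; δ0: rk_F2 4; δ1: rk_F2 4; δ2: rk_F2 1
degree 0: 5−4−0 = 1 → Ȟ^0 ≅ Z/2
degree 1: 8−4−4 = 0 → Ȟ^1 ≅ 0
degree 2: 5−1−4 = 0 → Ȟ^2 ≅ 0

Ȟ^0 = Z/2; Ȟ^1 = 0; Ȟ^2 = 0


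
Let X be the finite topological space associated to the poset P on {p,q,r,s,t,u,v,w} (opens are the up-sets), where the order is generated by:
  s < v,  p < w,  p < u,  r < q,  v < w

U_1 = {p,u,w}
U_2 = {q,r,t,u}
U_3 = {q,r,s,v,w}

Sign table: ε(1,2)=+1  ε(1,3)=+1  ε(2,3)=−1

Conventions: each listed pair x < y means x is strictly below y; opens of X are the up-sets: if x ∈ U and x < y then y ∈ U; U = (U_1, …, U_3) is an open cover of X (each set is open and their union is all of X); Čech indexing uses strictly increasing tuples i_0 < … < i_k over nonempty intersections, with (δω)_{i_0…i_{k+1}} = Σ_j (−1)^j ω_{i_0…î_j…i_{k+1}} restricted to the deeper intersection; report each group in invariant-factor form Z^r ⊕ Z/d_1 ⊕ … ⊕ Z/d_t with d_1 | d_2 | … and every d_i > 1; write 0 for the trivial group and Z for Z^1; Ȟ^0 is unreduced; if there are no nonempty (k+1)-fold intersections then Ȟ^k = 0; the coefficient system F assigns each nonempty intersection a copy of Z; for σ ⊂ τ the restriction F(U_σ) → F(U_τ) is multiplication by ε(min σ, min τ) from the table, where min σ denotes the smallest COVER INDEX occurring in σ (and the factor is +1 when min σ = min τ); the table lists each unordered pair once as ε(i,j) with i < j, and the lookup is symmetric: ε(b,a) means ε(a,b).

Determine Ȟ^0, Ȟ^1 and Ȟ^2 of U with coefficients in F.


nerve simplices:
  U12={u} U13={w} U23={q,r}
C dims 3,3; δ0: rk 3, SNF 1^2·2
degree 0: 3−3−0 = 0 → Ȟ^0 ≅ 0
degree 1: 3−0−3 = 0 plus torsion [2] → Ȟ^1 ≅ Z/2
degree 2: 0−0−0 = 0 → Ȟ^2 ≅ 0

Ȟ^0 ≅ 0,  Ȟ^1 ≅ Z/2,  Ȟ^2 ≅ 0


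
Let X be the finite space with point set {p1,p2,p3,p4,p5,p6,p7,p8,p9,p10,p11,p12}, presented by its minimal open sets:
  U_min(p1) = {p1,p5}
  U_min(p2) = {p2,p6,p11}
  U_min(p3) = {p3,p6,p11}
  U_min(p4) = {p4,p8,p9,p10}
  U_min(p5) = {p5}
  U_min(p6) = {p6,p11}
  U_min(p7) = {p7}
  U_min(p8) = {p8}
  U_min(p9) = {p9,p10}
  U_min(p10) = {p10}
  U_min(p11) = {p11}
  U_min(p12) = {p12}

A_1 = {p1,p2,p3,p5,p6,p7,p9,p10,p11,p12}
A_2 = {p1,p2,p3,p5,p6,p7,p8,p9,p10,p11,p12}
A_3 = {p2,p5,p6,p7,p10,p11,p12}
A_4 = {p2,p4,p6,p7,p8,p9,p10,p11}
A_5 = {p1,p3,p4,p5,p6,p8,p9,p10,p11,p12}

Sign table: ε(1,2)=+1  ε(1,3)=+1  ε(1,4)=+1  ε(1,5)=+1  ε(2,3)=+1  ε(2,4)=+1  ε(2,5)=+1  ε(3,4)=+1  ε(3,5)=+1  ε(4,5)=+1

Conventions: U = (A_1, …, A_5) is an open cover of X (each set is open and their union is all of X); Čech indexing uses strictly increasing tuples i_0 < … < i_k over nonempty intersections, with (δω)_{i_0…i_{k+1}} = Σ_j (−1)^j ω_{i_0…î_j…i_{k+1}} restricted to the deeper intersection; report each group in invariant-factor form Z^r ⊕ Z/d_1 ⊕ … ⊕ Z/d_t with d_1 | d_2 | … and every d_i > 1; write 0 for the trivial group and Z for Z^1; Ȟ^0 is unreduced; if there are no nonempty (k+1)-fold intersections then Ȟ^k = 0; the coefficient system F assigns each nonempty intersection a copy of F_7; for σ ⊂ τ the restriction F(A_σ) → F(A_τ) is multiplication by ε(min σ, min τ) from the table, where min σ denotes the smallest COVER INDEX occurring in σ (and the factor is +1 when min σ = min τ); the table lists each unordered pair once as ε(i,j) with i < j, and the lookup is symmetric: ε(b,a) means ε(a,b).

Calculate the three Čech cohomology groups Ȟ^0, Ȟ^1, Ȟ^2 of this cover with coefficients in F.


intersection data:
  A12={p1,p2,p3,p5,p6,p7,p9,p10,p11,p12} A13={p2,p5,p6,p7,p10,p11,p12} A14={p2,p6,p7,p9,p10,p11} A15={p1,p3,p5,p6,p9,p10,p11,p12} A23={p2,p5,p6,p7,p10,p11,p12} A24={p2,p6,p7,p8,p9,p10,p11} A25={p1,p3,p5,p6,p8,p9,p10,p11,p12} A34={p2,p6,p7,p10,p11} A35={p5,p6,p10,p11,p12} A45={p4,p6,p8,p9,p10,p11}
  A123={p2,p5,p6,p7,p10,p11,p12} A124={p2,p6,p7,p9,p10,p11} A125={p1,p3,p5,p6,p9,p10,p11,p12} A134={p2,p6,p7,p10,p11} A135={p5,p6,p10,p11,p12} A145={p6,p9,p10,p11} A234={p2,p6,p7,p10,p11} A235={p5,p6,p10,p11,p12} A245={p6,p8,p9,p10,p11} A345={p6,p10,p11}
  A1234={p2,p6,p7,p10,p11} A1235={p5,p6,p10,p11,p12} A1245={p6,p9,p10,p11} A1345={p6,p10,p11} A2345={p6,p10,p11}
  A12345={p6,p10,p11}
C dims 5,10,10,5; δ0: rk_F7 4; δ1: rk_F7 6; δ2: rk_F7 4
Ȟ^0 = (5 − 4) − 0 = 1, so Ȟ^0 ≅ Z/7
Ȟ^1 = (10 − 6) − 4 = 0, so Ȟ^1 ≅ 0
Ȟ^2 = (10 − 4) − 6 = 0, so Ȟ^2 ≅ 0

Ȟ^0 = Z/7, Ȟ^1 = 0, Ȟ^2 = 0


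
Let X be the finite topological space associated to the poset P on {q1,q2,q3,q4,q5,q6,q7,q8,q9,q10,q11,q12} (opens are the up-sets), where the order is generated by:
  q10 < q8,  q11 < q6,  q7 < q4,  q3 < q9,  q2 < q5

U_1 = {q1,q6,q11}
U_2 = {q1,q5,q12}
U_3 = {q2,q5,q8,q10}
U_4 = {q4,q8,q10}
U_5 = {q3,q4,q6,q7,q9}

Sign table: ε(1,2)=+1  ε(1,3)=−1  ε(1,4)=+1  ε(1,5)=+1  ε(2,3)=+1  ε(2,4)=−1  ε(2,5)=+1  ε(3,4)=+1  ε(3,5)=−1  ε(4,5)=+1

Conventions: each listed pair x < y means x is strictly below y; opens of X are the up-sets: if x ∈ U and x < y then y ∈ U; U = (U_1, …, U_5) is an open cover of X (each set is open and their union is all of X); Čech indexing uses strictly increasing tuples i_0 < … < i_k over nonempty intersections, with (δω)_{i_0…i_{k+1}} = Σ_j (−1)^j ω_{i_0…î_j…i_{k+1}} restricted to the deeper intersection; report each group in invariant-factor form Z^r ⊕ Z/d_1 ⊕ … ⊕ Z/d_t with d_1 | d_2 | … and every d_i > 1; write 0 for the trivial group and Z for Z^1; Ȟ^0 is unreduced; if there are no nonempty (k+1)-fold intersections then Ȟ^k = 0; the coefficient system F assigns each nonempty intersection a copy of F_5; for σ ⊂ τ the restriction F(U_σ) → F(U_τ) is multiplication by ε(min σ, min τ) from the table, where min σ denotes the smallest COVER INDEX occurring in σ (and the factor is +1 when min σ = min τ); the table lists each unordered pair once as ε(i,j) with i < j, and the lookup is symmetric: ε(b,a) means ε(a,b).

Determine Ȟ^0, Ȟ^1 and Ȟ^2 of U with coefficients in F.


Ȟ^0 ≅ Z/5, Ȟ^1 ≅ Z/5 and Ȟ^2 ≅ 0

nonempty overlaps:
  U12={q1} U15={q6} U23={q5} U34={q8,q10} U45={q4}
C dims 5,5; δ0: rk_F5 4
degree 0: 5−4−0 = 1 → Ȟ^0 ≅ Z/5
degree 1: 5−0−4 = 1 → Ȟ^1 ≅ Z/5
degree 2: 0−0−0 = 0 → Ȟ^2 ≅ 0


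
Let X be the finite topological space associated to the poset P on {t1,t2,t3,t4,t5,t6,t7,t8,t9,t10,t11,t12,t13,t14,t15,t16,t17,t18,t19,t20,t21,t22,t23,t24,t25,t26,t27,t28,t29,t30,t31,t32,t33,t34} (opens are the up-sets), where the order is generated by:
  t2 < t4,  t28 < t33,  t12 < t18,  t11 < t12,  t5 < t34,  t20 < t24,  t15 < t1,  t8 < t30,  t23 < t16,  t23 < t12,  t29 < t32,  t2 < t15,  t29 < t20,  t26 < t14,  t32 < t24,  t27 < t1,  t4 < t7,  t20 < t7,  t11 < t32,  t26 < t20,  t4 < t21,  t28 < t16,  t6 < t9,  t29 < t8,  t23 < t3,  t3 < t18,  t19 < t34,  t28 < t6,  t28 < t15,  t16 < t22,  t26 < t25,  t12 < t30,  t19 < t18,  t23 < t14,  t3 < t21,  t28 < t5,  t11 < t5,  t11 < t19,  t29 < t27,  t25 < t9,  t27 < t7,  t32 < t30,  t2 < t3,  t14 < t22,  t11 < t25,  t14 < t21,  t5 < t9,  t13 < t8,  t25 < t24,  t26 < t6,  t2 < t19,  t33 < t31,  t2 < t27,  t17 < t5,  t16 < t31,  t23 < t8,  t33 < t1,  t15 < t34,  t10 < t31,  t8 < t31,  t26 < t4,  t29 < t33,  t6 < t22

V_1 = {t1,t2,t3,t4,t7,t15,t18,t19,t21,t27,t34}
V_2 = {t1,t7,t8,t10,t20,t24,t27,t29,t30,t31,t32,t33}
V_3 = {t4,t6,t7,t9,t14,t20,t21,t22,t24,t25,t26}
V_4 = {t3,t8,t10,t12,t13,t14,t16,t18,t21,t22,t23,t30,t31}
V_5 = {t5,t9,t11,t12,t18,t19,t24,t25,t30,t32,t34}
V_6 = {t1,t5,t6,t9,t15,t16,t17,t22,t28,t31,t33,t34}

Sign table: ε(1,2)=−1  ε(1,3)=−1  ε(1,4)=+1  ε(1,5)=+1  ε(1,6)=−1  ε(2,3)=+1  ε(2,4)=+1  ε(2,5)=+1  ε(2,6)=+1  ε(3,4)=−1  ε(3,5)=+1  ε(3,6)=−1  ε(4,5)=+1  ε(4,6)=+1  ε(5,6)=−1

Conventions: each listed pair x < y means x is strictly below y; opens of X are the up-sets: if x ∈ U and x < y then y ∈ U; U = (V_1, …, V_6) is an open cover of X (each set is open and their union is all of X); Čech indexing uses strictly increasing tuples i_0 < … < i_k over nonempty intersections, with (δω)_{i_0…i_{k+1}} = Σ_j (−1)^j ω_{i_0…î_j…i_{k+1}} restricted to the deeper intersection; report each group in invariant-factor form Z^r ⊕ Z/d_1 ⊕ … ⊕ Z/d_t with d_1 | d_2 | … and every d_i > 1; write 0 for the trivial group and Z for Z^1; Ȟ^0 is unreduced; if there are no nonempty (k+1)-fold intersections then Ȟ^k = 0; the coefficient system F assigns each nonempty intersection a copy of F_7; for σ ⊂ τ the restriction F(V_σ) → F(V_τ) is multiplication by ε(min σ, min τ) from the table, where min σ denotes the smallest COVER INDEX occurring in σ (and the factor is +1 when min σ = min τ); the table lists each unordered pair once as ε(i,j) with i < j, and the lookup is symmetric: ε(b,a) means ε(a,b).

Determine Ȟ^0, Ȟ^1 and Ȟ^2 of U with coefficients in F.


Ȟ^0(U;F) ≅ 0; Ȟ^1(U;F) ≅ 0; Ȟ^2(U;F) ≅ Z/7

cover nerve:
  V12={t1,t7,t27} V13={t4,t7,t21} V14={t3,t18,t21} V15={t18,t19,t34} V16={t1,t15,t34} V23={t7,t20,t24} V24={t8,t10,t30,t31} V25={t24,t30,t32} V26={t1,t31,t33} V34={t14,t21,t22} V35={t9,t24,t25} V36={t6,t9,t22} V45={t12,t18,t30} V46={t16,t22,t31} V56={t5,t9,t34}
  V123={t7} V126={t1} V134={t21} V145={t18} V156={t34} V235={t24} V245={t30} V246={t31} V346={t22} V356={t9}
C dims 6,15,10; δ0: rk_F7 6; δ1: rk_F7 9
Ȟ^0: (6−6)−0=0 ⇒ 0
Ȟ^1: (15−9)−6=0 ⇒ 0
Ȟ^2: (10−0)−9=1 ⇒ Z/7


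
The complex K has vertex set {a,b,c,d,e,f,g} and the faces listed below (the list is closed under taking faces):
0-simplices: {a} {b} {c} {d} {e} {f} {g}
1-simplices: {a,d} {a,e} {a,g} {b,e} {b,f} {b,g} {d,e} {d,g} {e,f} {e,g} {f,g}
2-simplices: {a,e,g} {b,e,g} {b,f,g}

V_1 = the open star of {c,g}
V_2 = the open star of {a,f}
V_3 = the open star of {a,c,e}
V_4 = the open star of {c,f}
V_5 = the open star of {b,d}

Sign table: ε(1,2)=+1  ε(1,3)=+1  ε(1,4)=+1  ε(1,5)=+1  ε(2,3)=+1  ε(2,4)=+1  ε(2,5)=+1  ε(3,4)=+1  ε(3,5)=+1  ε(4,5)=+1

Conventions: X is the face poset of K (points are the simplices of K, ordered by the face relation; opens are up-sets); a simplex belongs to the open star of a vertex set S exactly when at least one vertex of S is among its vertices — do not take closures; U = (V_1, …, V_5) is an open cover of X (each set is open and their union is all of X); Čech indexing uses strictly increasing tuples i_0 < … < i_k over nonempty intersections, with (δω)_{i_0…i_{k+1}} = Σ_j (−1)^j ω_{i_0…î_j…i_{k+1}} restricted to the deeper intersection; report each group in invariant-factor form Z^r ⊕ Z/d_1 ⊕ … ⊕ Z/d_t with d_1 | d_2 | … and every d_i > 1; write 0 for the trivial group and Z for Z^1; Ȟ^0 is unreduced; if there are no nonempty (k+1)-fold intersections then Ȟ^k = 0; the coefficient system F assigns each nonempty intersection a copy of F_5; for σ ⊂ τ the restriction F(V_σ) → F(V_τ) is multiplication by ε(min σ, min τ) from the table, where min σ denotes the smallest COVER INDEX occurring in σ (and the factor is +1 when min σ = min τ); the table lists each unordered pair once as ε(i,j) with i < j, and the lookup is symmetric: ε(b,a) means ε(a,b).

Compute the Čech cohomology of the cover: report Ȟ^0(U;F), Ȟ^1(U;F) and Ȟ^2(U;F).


Ȟ^0 ≅ Z/5,  Ȟ^1 ≅ 0,  Ȟ^2 ≅ Z/5 ⊕ Z/5

nonempty overlaps:
  V1={{c},{g},{a,g},{b,g},{d,g},{e,g},{f,g},{a,e,g},{b,e,g},{b,f,g}} V2={{a},{f},{a,d},{a,e},{a,g},{b,f},{e,f},{f,g},{a,e,g},{b,f,g}} V3={{a},{c},{e},{a,d},{a,e},{a,g},{b,e},{d,e},{e,f},{e,g},{a,e,g},{b,e,g}} V4={{c},{f},{b,f},{e,f},{f,g},{b,f,g}} V5={{b},{d},{a,d},{b,e},{b,f},{b,g},{d,e},{d,g},{b,e,g},{b,f,g}}
  V12={{a,g},{f,g},{a,e,g},{b,f,g}} V13={{c},{a,g},{e,g},{a,e,g},{b,e,g}} V14={{c},{f,g},{b,f,g}} V15={{b,g},{d,g},{b,e,g},{b,f,g}} V23={{a},{a,d},{a,e},{a,g},{e,f},{a,e,g}} V24={{f},{b,f},{e,f},{f,g},{b,f,g}} V25={{a,d},{b,f},{b,f,g}} V34={{c},{e,f}} V35={{a,d},{b,e},{d,e},{b,e,g}} V45={{b,f},{b,f,g}}
  V123={{a,g},{a,e,g}} V124={{f,g},{b,f,g}} V125={{b,f,g}} V134={{c}} V135={{b,e,g}} V145={{b,f,g}} V234={{e,f}} V235={{a,d}} V245={{b,f},{b,f,g}}
  V1245={{b,f,g}}
C dims 5,10,9,1; δ0: rk_F5 4; δ1: rk_F5 6; δ2: rk_F5 1
degree 0: 5−4−0 = 1 → Ȟ^0 ≅ Z/5
degree 1: 10−6−4 = 0 → Ȟ^1 ≅ 0
degree 2: 9−1−6 = 2 → Ȟ^2 ≅ Z/5 ⊕ Z/5


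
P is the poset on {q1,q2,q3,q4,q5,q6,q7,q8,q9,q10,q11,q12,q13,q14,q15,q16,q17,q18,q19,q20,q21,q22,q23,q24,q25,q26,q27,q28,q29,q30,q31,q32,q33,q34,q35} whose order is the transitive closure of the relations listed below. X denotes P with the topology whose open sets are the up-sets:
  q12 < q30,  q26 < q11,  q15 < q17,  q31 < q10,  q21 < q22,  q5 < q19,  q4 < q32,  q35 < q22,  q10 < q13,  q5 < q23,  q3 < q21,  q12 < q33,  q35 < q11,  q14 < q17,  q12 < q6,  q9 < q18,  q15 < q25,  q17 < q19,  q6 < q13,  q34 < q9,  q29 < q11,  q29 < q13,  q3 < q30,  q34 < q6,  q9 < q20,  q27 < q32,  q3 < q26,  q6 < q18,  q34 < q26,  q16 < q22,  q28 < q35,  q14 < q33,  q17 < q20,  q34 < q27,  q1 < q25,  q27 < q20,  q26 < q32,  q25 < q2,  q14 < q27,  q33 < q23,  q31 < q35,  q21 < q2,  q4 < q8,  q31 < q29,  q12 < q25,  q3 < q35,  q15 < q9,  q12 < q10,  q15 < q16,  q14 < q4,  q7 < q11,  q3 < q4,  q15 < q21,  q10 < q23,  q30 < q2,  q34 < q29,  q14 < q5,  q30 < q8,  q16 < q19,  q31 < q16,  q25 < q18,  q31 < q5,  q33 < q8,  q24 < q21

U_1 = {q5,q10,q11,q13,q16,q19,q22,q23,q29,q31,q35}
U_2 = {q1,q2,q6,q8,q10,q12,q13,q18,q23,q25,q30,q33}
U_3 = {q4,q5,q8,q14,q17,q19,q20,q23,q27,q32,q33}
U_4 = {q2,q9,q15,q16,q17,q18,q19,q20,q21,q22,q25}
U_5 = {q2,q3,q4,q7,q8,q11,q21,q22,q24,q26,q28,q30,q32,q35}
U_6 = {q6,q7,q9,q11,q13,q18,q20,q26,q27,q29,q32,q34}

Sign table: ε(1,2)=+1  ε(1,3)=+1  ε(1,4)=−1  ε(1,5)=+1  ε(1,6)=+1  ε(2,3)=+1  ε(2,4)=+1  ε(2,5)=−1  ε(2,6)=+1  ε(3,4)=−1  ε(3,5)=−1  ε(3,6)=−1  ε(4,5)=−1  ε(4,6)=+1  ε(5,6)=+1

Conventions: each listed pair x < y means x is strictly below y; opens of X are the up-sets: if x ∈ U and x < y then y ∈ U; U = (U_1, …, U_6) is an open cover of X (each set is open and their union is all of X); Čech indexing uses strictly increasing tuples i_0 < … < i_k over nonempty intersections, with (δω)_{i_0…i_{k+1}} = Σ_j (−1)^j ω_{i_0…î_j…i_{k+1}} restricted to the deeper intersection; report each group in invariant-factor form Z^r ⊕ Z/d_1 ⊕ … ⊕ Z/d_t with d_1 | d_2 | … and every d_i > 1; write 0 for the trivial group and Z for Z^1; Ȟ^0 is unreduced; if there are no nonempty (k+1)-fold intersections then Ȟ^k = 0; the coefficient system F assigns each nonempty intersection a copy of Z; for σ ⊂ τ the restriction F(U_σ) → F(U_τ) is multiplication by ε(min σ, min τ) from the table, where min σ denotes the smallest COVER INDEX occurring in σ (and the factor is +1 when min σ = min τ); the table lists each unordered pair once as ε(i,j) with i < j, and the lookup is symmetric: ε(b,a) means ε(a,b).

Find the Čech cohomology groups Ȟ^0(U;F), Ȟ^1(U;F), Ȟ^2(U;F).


Ȟ^0 ≅ 0; Ȟ^1 ≅ Z/2; Ȟ^2 ≅ Z

intersection data:
  U12={q10,q13,q23} U13={q5,q19,q23} U14={q16,q19,q22} U15={q11,q22,q35} U16={q11,q13,q29} U23={q8,q23,q33} U24={q2,q18,q25} U25={q2,q8,q30} U26={q6,q13,q18} U34={q17,q19,q20} U35={q4,q8,q32} U36={q20,q27,q32} U45={q2,q21,q22} U46={q9,q18,q20} U56={q7,q11,q26,q32}
  U123={q23} U126={q13} U134={q19} U145={q22} U156={q11} U235={q8} U245={q2} U246={q18} U346={q20} U356={q32}
C dims 6,15,10; δ0: rk 6, SNF 1^5·2; δ1: rk 9, SNF 1^9
Ȟ^0 = (6 − 6) − 0 = 0, so Ȟ^0 ≅ 0
Ȟ^1 = (15 − 9) − 6 = 0 plus torsion [2], so Ȟ^1 ≅ Z/2
Ȟ^2 = (10 − 0) − 9 = 1, so Ȟ^2 ≅ Z
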